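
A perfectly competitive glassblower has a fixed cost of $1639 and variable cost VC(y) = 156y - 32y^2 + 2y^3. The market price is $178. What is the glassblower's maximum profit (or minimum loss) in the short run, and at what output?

AVC = 156 - 32y + 2y^2; min AVC = $28 at y = 8. Since P = $178 ≥ min AVC, the firm produces.
With MC = 156 - 64y + 6y^2, P = MC on the upward-sloping part at y* = 11.
TR = 178·11 = 1958. TC = 1639 + 506 = 2145. Profit = 1958 − 2145 = -$187.
That loss of $187 beats the $1639 the firm would lose by shutting down; producing recovers $1452 of fixed cost.

Profit = -$187 at y = 11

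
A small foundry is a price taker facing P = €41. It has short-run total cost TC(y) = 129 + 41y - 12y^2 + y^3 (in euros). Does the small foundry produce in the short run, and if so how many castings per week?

Strip out fixed cost: VC = 41y - 12y^2 + y^3. Then AVC = 41 - 12y + y^2 and MC = 41 - 24y + 3y^2.
AVC is minimized where dAVC/dy = -12 + 2y = 0, at y = 6; min AVC = 41 - 12·6 + 6^2 = €5.
Since P = €41 ≥ min AVC = €5, price covers variable cost and the firm should produce.
P = MC gives -24y + 3y^2 = 0, with roots 0 and 8. Take the larger (rising MC): y* = 8.
Check: AVC at y = 8 is €9 ≤ P, so revenue covers variable cost.
Profit = P·y − TC = 41·8 − 201 = €127.

Produce at y = 8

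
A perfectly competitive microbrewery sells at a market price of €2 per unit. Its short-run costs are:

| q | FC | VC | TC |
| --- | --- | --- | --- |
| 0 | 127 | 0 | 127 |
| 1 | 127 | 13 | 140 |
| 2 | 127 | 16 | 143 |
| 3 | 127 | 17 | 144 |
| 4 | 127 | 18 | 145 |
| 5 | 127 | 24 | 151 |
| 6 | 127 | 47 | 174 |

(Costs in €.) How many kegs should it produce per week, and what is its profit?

Profit at each row (π = 2q − TC): q=0: -127; q=1: -138; q=2: -139; q=3: -138; q=4: -137; q=5: -141; q=6: -162.
Profit is highest at q = 0. Equivalently, the lowest AVC in the table is 18/4 ≈ €4.50 at q = 4, and P = €2 falls below it — price never covers variable cost, so the firm shuts down and loses only its fixed cost.

q = 0 (shut down); profit = -€127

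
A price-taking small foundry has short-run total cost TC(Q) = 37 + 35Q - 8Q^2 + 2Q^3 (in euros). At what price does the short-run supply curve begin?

The firm shuts down when price falls below the minimum of average variable cost. AVC = VC/Q = 35 - 8Q + 2Q^2.
At the minimum of AVC, MC = AVC. MC = 35 - 16Q + 6Q^2; setting MC = AVC gives 4Q^2 - 8Q = 0, so Q = 2. min AVC = 27.
For P < €27 the firm produces nothing.

€27 per unit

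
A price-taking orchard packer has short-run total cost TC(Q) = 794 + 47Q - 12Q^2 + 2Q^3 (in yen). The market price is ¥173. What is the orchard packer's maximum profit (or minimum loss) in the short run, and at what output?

Profit = -¥10 at Q = 7

AVC = 47 - 12Q + 2Q^2 has its minimum ¥29 at Q = 3; price ¥173 clears that bar, so the firm operates.
MC = 47 - 24Q + 6Q^2. Setting P = MC and taking the root on the rising branch gives Q* = 7.
TR = 173·7 = 1211. TC = 794 + 427 = 1221. Profit = 1211 − 1221 = -¥10.
That loss of ¥10 beats the ¥794 the firm would lose by shutting down; producing recovers ¥784 of fixed cost.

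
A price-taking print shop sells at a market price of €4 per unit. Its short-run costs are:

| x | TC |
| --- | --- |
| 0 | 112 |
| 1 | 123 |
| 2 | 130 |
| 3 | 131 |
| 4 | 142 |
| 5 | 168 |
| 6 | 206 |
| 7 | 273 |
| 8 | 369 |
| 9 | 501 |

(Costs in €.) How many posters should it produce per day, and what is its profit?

Tabulate TR − TC: x=0: -112; x=1: -119; x=2: -122; x=3: -119; x=4: -126; x=5: -148; x=6: -182; x=7: -245; x=8: -337; x=9: -465.
Profit is highest at x = 0. Equivalently, the lowest AVC in the table is 19/3 ≈ €6.33 at x = 3, and P = €4 falls below it — price never covers variable cost, so the firm shuts down and loses only its fixed cost.

x = 0 (shut down); profit = -€112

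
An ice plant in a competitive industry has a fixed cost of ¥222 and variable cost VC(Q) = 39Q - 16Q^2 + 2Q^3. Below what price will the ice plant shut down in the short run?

The shutdown price is the minimum of AVC. VC = 39Q - 16Q^2 + 2Q^3, so AVC = 39 - 16Q + 2Q^2.
At the minimum of AVC, MC = AVC. MC = 39 - 32Q + 6Q^2; setting MC = AVC gives 4Q^2 - 16Q = 0, so Q = 4. min AVC = 7.
So the shutdown price is ¥7.

¥7 per unit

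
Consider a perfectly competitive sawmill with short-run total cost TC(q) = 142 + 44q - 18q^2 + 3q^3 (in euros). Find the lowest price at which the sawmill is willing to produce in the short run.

Short-run supply begins at min AVC. From VC = 44q - 18q^2 + 3q^3, AVC = 44 - 18q + 3q^2.
dAVC/dq = -18 + 6q = 0 gives q = 3. min AVC = 44 - 18·3 + 3·3^2 = 17.
The firm shuts down for any P below €17.

€17 per unit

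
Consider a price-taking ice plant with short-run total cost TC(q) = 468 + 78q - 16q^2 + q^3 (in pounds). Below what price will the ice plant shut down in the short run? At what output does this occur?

£14 per unit, at q = 8

The firm shuts down when price falls below the minimum of average variable cost. AVC = VC/q = 78 - 16q + q^2.
dAVC/dq = -16 + 2q = 0 gives q = 8. min AVC = 78 - 16·8 + 8^2 = 14.
So the shutdown price is £14.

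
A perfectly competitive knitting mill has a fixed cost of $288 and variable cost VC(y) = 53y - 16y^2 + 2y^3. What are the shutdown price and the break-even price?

Shutdown price = $21; break-even price = $77

Shutdown price = min AVC. AVC = 53 - 16y + 2y^2, with vertex at y = 4 and minimum $21.
ATC = 288/y + 53 - 16y + 2y^2. Setting dATC/dy = −288/y^2 − 16 + 4y = 0 gives y = 6 (since 4·6^3 − 16·6^2 = 288).
min ATC = 288/6 + 53 − 16·6 + 2·6^2 = $77. That is the break-even price.
For $21 ≤ P < $77 the firm produces at a loss; below $21 it shuts down.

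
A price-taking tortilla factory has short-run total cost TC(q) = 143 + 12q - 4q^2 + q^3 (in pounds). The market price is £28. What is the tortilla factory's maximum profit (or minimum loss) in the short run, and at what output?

AVC = 12 - 4q + q^2 has its minimum £8 at q = 2; price £28 clears that bar, so the firm operates.
MC = 12 - 8q + 3q^2. Setting P = MC and taking the root on the rising branch gives q* = 4.
TR = 28·4 = 112. TC = 143 + 48 = 191. Profit = 112 − 191 = -£79.
Shutting down would mean losing the fixed cost of £143, so operating at a loss of £79 is better by £64.

Profit = -£79 at q = 4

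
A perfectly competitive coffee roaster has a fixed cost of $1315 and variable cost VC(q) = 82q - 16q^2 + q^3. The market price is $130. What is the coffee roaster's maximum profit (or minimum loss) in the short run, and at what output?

Profit = -$163 at q = 12

AVC = 82 - 16q + q^2; min AVC = $18 at q = 8. Since P = $130 ≥ min AVC, the firm produces.
MC = 82 - 32q + 3q^2. Setting P = MC and taking the root on the rising branch gives q* = 12.
TR = 130·12 = 1560. TC = 1315 + 408 = 1723. Profit = 1560 − 1723 = -$163.
That loss of $163 beats the $1315 the firm would lose by shutting down; producing recovers $1152 of fixed cost.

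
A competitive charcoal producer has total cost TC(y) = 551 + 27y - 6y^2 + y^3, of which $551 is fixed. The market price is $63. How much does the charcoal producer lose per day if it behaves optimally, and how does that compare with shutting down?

Profit = -$335 at y = 6

AVC = 27 - 6y + y^2 has its minimum $18 at y = 3; price $63 clears that bar, so the firm operates.
MC = 27 - 12y + 3y^2. Setting P = MC and taking the root on the rising branch gives y* = 6.
TR = 63·6 = 378. TC = 551 + 162 = 713. Profit = 378 − 713 = -$335.
By producing, the firm covers all variable cost plus $216 of fixed cost; shutting down would lose the full $551.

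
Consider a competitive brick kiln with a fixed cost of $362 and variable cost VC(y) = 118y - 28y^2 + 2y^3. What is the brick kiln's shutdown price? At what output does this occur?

$20 per unit, at y = 7

The shutdown price is the minimum of AVC. VC = 118y - 28y^2 + 2y^3, so AVC = 118 - 28y + 2y^2.
At the minimum of AVC, MC = AVC. MC = 118 - 56y + 6y^2; setting MC = AVC gives 4y^2 - 28y = 0, so y = 7. min AVC = 20.
So the shutdown price is $20.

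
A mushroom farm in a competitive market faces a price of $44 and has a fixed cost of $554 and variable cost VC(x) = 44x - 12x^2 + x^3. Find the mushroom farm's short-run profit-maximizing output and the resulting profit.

AVC = 44 - 12x + x^2; min AVC = $8 at x = 6. Since P = $44 ≥ min AVC, the firm produces.
With MC = 44 - 24x + 3x^2, P = MC on the upward-sloping part at x* = 8.
TR = 44·8 = 352. TC = 554 + 96 = 650. Profit = 352 − 650 = -$298.
That loss of $298 beats the $554 the firm would lose by shutting down; producing recovers $256 of fixed cost.

Profit = -$298 at x = 8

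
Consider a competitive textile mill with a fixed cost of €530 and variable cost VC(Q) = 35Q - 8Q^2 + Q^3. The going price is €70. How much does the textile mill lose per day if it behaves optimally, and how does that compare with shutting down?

AVC = 35 - 8Q + Q^2; min AVC = €19 at Q = 4. Since P = €70 ≥ min AVC, the firm produces.
MC = 35 - 16Q + 3Q^2. Setting P = MC and taking the root on the rising branch gives Q* = 7.
TR = 70·7 = 490. TC = 530 + 196 = 726. Profit = 490 − 726 = -€236.
Shutting down would mean losing the fixed cost of €530, so operating at a loss of €236 is better by €294.

Profit = -€236 at Q = 7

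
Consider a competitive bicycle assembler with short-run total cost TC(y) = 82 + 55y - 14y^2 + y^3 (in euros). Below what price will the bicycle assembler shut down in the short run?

The shutdown price is the minimum of AVC. VC = 55y - 14y^2 + y^3, so AVC = 55 - 14y + y^2.
dAVC/dy = -14 + 2y = 0 gives y = 7. min AVC = 55 - 14·7 + 7^2 = 6.
For P < €6 the firm produces nothing.

€6 per unit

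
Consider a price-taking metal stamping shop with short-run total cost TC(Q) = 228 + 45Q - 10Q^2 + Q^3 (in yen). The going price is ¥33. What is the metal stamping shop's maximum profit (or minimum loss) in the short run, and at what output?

Profit = -¥156 at Q = 6

AVC = 45 - 10Q + Q^2; min AVC = ¥20 at Q = 5. Since P = ¥33 ≥ min AVC, the firm produces.
With MC = 45 - 20Q + 3Q^2, P = MC on the upward-sloping part at Q* = 6.
TR = 33·6 = 198. TC = 228 + 126 = 354. Profit = 198 − 354 = -¥156.
Shutting down would mean losing the fixed cost of ¥228, so operating at a loss of ¥156 is better by ¥72.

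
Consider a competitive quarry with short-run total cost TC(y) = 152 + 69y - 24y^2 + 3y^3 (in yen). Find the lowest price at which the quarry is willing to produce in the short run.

Short-run supply begins at min AVC. From VC = 69y - 24y^2 + 3y^3, AVC = 69 - 24y + 3y^2.
dAVC/dy = -24 + 6y = 0 gives y = 4. min AVC = 69 - 24·4 + 3·4^2 = 21.
For P < ¥21 the firm produces nothing.

¥21 per unit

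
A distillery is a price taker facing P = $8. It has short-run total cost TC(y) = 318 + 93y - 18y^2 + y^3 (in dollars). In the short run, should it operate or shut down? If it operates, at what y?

From TC, MC = TC'(y) = 93 - 36y + 3y^2 and AVC = VC/y = 93 - 18y + y^2.
AVC hits its minimum where MC = AVC, at y = 9, giving min AVC = 93 - 18·9 + 9^2 = $12.
Since P = $8 < min AVC = $12, price fails to cover variable cost at any output.
Best response: produce nothing and absorb the $318 fixed cost.

Shut down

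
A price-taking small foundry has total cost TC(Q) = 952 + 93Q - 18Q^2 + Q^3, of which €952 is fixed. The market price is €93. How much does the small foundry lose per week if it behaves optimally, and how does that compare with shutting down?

Profit = -€88 at Q = 12

AVC = 93 - 18Q + Q^2 has its minimum €12 at Q = 9; price €93 clears that bar, so the firm operates.
With MC = 93 - 36Q + 3Q^2, P = MC on the upward-sloping part at Q* = 12.
TR = 93·12 = 1116. TC = 952 + 252 = 1204. Profit = 1116 − 1204 = -€88.
That loss of €88 beats the €952 the firm would lose by shutting down; producing recovers €864 of fixed cost.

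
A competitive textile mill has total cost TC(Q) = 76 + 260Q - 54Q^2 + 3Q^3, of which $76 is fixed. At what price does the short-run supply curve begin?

Short-run supply begins at min AVC. From VC = 260Q - 54Q^2 + 3Q^3, AVC = 260 - 54Q + 3Q^2.
At the minimum of AVC, MC = AVC. MC = 260 - 108Q + 9Q^2; setting MC = AVC gives 6Q^2 - 54Q = 0, so Q = 9. min AVC = 17.
For P < $17 the firm produces nothing.

$17 per unit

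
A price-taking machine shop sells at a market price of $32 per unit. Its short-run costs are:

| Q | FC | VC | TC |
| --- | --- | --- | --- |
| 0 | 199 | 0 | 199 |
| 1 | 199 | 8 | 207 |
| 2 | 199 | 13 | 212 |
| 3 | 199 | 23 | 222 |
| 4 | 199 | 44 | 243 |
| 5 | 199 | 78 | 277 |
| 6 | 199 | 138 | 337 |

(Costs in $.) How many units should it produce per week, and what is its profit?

Compute π = P·Q − TC at each output: Q=0: -199; Q=1: -175; Q=2: -148; Q=3: -126; Q=4: -115; Q=5: -117; Q=6: -145.
Profit is maximized at Q = 4. AVC there is 44/4 = $11 ≤ P, so producing beats shutting down (which would give -$199).

Q = 4; profit = -$115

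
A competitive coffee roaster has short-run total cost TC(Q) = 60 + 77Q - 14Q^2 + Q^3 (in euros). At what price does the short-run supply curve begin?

Short-run supply begins at min AVC. From VC = 77Q - 14Q^2 + Q^3, AVC = 77 - 14Q + Q^2.
At the minimum of AVC, MC = AVC. MC = 77 - 28Q + 3Q^2; setting MC = AVC gives 2Q^2 - 14Q = 0, so Q = 7. min AVC = 28.
For P < €28 the firm produces nothing.

€28 per unit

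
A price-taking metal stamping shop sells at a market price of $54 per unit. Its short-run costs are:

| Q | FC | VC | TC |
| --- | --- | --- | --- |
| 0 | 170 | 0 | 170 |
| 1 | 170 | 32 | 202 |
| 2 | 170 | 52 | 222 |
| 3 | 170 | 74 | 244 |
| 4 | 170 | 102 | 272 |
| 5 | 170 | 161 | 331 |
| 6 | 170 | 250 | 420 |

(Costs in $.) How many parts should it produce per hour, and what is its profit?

Q = 4; profit = -$56

Tabulate TR − TC: Q=0: -170; Q=1: -148; Q=2: -114; Q=3: -82; Q=4: -56; Q=5: -61; Q=6: -96.
Profit is maximized at Q = 4. AVC there is 102/4 = $25.50 ≤ P, so producing beats shutting down (which would give -$170).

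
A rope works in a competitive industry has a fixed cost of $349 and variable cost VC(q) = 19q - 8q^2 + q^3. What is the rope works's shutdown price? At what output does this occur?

The firm shuts down when price falls below the minimum of average variable cost. AVC = VC/q = 19 - 8q + q^2.
At the minimum of AVC, MC = AVC. MC = 19 - 16q + 3q^2; setting MC = AVC gives 2q^2 - 8q = 0, so q = 4. min AVC = 3.
For P < $3 the firm produces nothing.

$3 per unit, at q = 4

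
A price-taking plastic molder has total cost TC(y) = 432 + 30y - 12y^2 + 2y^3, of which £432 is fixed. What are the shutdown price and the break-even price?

AVC = 30 - 12y + 2y^2; minimized at y = 3, giving min AVC = £12. That is the shutdown price.
ATC = 432/y + 30 - 12y + 2y^2. Setting dATC/dy = −432/y^2 − 12 + 4y = 0 gives y = 6 (since 4·6^3 − 12·6^2 = 432).
min ATC = 432/6 + 30 − 12·6 + 2·6^2 = £102. That is the break-even price.
Between these two prices the firm operates at a loss; above £102 it earns a profit.

Shutdown price = £12; break-even price = £102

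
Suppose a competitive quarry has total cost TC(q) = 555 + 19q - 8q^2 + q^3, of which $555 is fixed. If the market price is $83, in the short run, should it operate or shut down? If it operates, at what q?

Variable cost is VC = 19q - 8q^2 + q^3, so AVC = VC/q = 19 - 8q + q^2 and MC = dTC/dq = 19 - 16q + 3q^2.
AVC is minimized where dAVC/dq = -8 + 2q = 0, at q = 4; min AVC = 19 - 8·4 + 4^2 = $3.
Because $83 ≥ $3, revenue can cover variable cost; the firm operates.
P = MC gives -64 - 16q + 3q^2 = 0, with roots -8/3 and 8. Take the larger (rising MC): q* = 8.
Check: AVC at q = 8 is $19 ≤ P, so revenue covers variable cost.
Profit = P·q − TC = 83·8 − 707 = -$43, a loss, but smaller than the $555 fixed cost the firm would lose by shutting down.

Produce at q = 8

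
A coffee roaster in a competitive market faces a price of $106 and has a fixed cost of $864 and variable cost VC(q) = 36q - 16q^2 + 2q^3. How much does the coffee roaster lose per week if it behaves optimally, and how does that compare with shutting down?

AVC = 36 - 16q + 2q^2; min AVC = $4 at q = 4. Since P = $106 ≥ min AVC, the firm produces.
With MC = 36 - 32q + 6q^2, P = MC on the upward-sloping part at q* = 7.
TR = 106·7 = 742. TC = 864 + 154 = 1018. Profit = 742 − 1018 = -$276.
That loss of $276 beats the $864 the firm would lose by shutting down; producing recovers $588 of fixed cost.

Profit = -$276 at q = 7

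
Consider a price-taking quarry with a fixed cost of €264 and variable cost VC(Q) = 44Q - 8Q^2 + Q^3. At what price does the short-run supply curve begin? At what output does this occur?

€28 per unit, at Q = 4

The firm shuts down when price falls below the minimum of average variable cost. AVC = VC/Q = 44 - 8Q + Q^2.
At the minimum of AVC, MC = AVC. MC = 44 - 16Q + 3Q^2; setting MC = AVC gives 2Q^2 - 8Q = 0, so Q = 4. min AVC = 28.
The firm shuts down for any P below €28.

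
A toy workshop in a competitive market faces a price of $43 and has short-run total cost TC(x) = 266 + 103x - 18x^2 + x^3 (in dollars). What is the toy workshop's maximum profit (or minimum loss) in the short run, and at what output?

Profit = -$66 at x = 10

AVC = 103 - 18x + x^2 has its minimum $22 at x = 9; price $43 clears that bar, so the firm operates.
With MC = 103 - 36x + 3x^2, P = MC on the upward-sloping part at x* = 10.
TR = 43·10 = 430. TC = 266 + 230 = 496. Profit = 430 − 496 = -$66.
By producing, the firm covers all variable cost plus $200 of fixed cost; shutting down would lose the full $266.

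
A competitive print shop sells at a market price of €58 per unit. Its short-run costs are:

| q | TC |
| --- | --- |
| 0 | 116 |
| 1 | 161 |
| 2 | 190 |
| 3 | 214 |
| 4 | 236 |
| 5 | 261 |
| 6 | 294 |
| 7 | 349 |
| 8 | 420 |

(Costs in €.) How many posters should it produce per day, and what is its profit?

Compute π = P·q − TC at each output: q=0: -116; q=1: -103; q=2: -74; q=3: -40; q=4: -4; q=5: 29; q=6: 54; q=7: 57; q=8: 44.
Profit is maximized at q = 7. AVC there is 233/7 = €33.29 ≤ P, so producing beats shutting down (which would give -€116).

q = 7; profit = €57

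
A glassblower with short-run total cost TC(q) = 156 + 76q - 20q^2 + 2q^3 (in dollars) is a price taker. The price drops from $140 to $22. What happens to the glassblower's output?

Output falls from 8 to 0 (the firm shuts down)

MC = 76 - 40q + 6q^2; the shutdown threshold is min AVC = $26 (at q = 5).
With P = $140 above the shutdown price, P = MC gives q = 8.
At P = $22 < min AVC = $26, price no longer covers variable cost at any output, so the firm shuts down: q = 0.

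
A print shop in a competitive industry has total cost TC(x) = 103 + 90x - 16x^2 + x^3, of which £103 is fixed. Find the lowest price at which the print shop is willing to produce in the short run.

The shutdown price is the minimum of AVC. VC = 90x - 16x^2 + x^3, so AVC = 90 - 16x + x^2.
At the minimum of AVC, MC = AVC. MC = 90 - 32x + 3x^2; setting MC = AVC gives 2x^2 - 16x = 0, so x = 8. min AVC = 26.
So the shutdown price is £26.

£26 per unit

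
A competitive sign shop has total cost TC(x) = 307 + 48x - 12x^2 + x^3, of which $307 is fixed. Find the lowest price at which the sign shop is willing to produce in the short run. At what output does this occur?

$12 per unit, at x = 6

Short-run supply begins at min AVC. From VC = 48x - 12x^2 + x^3, AVC = 48 - 12x + x^2.
At the minimum of AVC, MC = AVC. MC = 48 - 24x + 3x^2; setting MC = AVC gives 2x^2 - 12x = 0, so x = 6. min AVC = 12.
The firm shuts down for any P below $12.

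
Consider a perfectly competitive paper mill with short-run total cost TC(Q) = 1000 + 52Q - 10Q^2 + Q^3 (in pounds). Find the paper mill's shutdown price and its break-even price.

AVC = 52 - 10Q + Q^2; minimized at Q = 5, giving min AVC = £27. That is the shutdown price.
ATC = 1000/Q + 52 - 10Q + Q^2. Setting dATC/dQ = −1000/Q^2 − 10 + 2Q = 0 gives Q = 10 (since 2·10^3 − 10·10^2 = 1000).
min ATC = 1000/10 + 52 − 10·10 + 10^2 = £152. That is the break-even price.
For £27 ≤ P < £152 the firm produces at a loss; below £27 it shuts down.

Shutdown price = £27; break-even price = £152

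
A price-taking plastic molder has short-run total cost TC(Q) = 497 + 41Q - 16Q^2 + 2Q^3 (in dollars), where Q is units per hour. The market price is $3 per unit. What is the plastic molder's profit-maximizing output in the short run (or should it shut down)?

Shut down

From TC, MC = TC'(Q) = 41 - 32Q + 6Q^2 and AVC = VC/Q = 41 - 16Q + 2Q^2.
The AVC parabola has its vertex at Q = 16/4 = 4, where AVC = 41 - 16·4 + 2·4^2 = $9.
With P < min AVC ($3 < $9), every unit sold adds to the loss.
Best response: produce nothing and absorb the $497 fixed cost.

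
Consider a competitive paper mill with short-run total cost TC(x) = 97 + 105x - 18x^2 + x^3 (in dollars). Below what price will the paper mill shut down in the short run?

$24 per unit

The firm shuts down when price falls below the minimum of average variable cost. AVC = VC/x = 105 - 18x + x^2.
dAVC/dx = -18 + 2x = 0 gives x = 9. min AVC = 105 - 18·9 + 9^2 = 24.
For P < $24 the firm produces nothing.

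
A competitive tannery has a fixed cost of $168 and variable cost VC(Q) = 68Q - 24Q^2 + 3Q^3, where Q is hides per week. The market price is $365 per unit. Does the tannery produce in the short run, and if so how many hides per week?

Variable cost is VC = 68Q - 24Q^2 + 3Q^3, so AVC = VC/Q = 68 - 24Q + 3Q^2 and MC = dTC/dQ = 68 - 48Q + 9Q^2.
AVC is minimized where dAVC/dQ = -24 + 6Q = 0, at Q = 4; min AVC = 68 - 24·4 + 3·4^2 = $20.
Since P = $365 ≥ min AVC = $20, price covers variable cost and the firm should produce.
P = MC gives -297 - 48Q + 9Q^2 = 0, with roots -11/3 and 9. Take the larger (rising MC): Q* = 9.
Check: AVC at Q = 9 is $95 ≤ P, so revenue covers variable cost.
Profit = P·Q − TC = 365·9 − 1023 = $2262.

Produce at Q = 9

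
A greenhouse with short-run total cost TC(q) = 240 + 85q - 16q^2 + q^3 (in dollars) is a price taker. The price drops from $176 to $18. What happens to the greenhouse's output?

Output falls from 13 to 0 (the firm shuts down)

MC = 85 - 32q + 3q^2; the shutdown threshold is min AVC = $21 (at q = 8).
At P = $176 ≥ min AVC, set P = MC on the rising branch: q = 13.
At P = $18 < min AVC = $21, price no longer covers variable cost at any output, so the firm shuts down: q = 0.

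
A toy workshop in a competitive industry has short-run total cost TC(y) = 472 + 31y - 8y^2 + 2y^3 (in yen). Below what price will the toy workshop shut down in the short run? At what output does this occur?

¥23 per unit, at y = 2

Short-run supply begins at min AVC. From VC = 31y - 8y^2 + 2y^3, AVC = 31 - 8y + 2y^2.
At the minimum of AVC, MC = AVC. MC = 31 - 16y + 6y^2; setting MC = AVC gives 4y^2 - 8y = 0, so y = 2. min AVC = 23.
So the shutdown price is ¥23.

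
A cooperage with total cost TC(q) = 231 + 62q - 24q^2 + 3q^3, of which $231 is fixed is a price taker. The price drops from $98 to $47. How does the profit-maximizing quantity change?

Output falls from 6 to 5

AVC = 62 - 24q + 3q^2, minimized at q = 4 where min AVC = $14. MC = 62 - 48q + 9q^2.
At P = $98 ≥ min AVC, set P = MC on the rising branch: q = 6.
At P = $47 ≥ min AVC, set P = MC: q = 5. The firm stays open but cuts output.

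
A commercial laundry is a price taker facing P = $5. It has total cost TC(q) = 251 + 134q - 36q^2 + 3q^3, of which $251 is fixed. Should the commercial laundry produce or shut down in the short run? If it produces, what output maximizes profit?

Shut down

Strip out fixed cost: VC = 134q - 36q^2 + 3q^3. Then AVC = 134 - 36q + 3q^2 and MC = 134 - 72q + 9q^2.
The AVC parabola has its vertex at q = 36/6 = 6, where AVC = 134 - 36·6 + 3·6^2 = $26.
P = $5 lies below min AVC = $26; no output level covers variable cost.
Shutting down limits the loss to fixed cost, $251.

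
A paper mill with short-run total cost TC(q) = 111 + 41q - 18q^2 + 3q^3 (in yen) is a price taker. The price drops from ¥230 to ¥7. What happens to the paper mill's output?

MC = 41 - 36q + 9q^2; the shutdown threshold is min AVC = ¥14 (at q = 3).
With P = ¥230 above the shutdown price, P = MC gives q = 7.
At P = ¥7 < min AVC = ¥14, price no longer covers variable cost at any output, so the firm shuts down: q = 0.

Output falls from 7 to 0 (the firm shuts down)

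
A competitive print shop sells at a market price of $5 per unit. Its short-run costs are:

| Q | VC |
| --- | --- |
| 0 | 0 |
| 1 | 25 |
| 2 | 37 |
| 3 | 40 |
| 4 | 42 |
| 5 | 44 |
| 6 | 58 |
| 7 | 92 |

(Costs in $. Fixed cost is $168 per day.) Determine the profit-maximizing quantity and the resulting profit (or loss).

Compute π = P·Q − TC at each output: Q=0: -168; Q=1: -188; Q=2: -195; Q=3: -193; Q=4: -190; Q=5: -187; Q=6: -196; Q=7: -225.
Profit is highest at Q = 0. Equivalently, the lowest AVC in the table is 44/5 ≈ $8.80 at Q = 5, and P = $5 falls below it — price never covers variable cost, so the firm shuts down and loses only its fixed cost.

Q = 0 (shut down); profit = -$168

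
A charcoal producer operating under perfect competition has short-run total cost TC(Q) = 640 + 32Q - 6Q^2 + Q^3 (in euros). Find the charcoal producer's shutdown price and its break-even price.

Shutdown price = min AVC. AVC = 32 - 6Q + Q^2, with vertex at Q = 3 and minimum €23.
ATC = 640/Q + 32 - 6Q + Q^2. Setting dATC/dQ = −640/Q^2 − 6 + 2Q = 0 gives Q = 8 (since 2·8^3 − 6·8^2 = 640).
min ATC = 640/8 + 32 − 6·8 + 8^2 = €128. That is the break-even price.
For €23 ≤ P < €128 the firm produces at a loss; below €23 it shuts down.

Shutdown price = €23; break-even price = €128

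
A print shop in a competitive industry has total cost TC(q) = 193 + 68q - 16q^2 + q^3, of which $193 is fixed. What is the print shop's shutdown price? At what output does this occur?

$4 per unit, at q = 8

The shutdown price is the minimum of AVC. VC = 68q - 16q^2 + q^3, so AVC = 68 - 16q + q^2.
dAVC/dq = -16 + 2q = 0 gives q = 8. min AVC = 68 - 16·8 + 8^2 = 4.
So the shutdown price is $4.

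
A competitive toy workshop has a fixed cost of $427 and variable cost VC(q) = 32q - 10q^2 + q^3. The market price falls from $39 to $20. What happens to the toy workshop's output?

Output falls from 7 to 6

AVC = 32 - 10q + q^2, minimized at q = 5 where min AVC = $7. MC = 32 - 20q + 3q^2.
At P = $39 ≥ min AVC, set P = MC on the rising branch: q = 7.
At P = $20 ≥ min AVC, set P = MC: q = 6. The firm stays open but cuts output.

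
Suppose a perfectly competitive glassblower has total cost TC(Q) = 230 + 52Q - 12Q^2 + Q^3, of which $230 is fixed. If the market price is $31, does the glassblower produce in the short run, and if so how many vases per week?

Produce at Q = 7

From TC, MC = TC'(Q) = 52 - 24Q + 3Q^2 and AVC = VC/Q = 52 - 12Q + Q^2.
AVC hits its minimum where MC = AVC, at Q = 6, giving min AVC = 52 - 12·6 + 6^2 = $16.
Since P = $31 ≥ min AVC = $16, price covers variable cost and the firm should produce.
Set P = MC: 31 = 52 - 24Q + 3Q^2 → 21 - 24Q + 3Q^2 = 0. The roots are Q = 1 and Q = 7; the profit-maximizing output is on the rising part of MC, so Q* = 7.
Check: AVC at Q = 7 is $17 ≤ P, so revenue covers variable cost.
Profit = P·Q − TC = 31·7 − 349 = -$132, a loss, but smaller than the $230 fixed cost the firm would lose by shutting down.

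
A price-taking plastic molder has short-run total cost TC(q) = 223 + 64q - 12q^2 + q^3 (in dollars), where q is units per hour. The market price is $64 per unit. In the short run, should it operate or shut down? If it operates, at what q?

Produce at q = 8

Variable cost is VC = 64q - 12q^2 + q^3, so AVC = VC/q = 64 - 12q + q^2 and MC = dTC/dq = 64 - 24q + 3q^2.
The AVC parabola has its vertex at q = 12/2 = 6, where AVC = 64 - 12·6 + 6^2 = $28.
Because $64 ≥ $28, revenue can cover variable cost; the firm operates.
Solving P = MC: -24q + 3q^2 = 0 ⇒ q = 0 or 8. On the upward-sloping branch, q* = 8.
Check: AVC at q = 8 is $32 ≤ P, so revenue covers variable cost.
Profit = P·q − TC = 64·8 − 479 = $33.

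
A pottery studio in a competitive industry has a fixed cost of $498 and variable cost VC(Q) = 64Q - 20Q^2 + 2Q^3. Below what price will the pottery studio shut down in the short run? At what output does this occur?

The firm shuts down when price falls below the minimum of average variable cost. AVC = VC/Q = 64 - 20Q + 2Q^2.
At the minimum of AVC, MC = AVC. MC = 64 - 40Q + 6Q^2; setting MC = AVC gives 4Q^2 - 20Q = 0, so Q = 5. min AVC = 14.
The firm shuts down for any P below $14.

$14 per unit, at Q = 5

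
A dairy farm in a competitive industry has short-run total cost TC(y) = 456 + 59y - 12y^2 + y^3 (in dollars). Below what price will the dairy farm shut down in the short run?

$23 per unit

The firm shuts down when price falls below the minimum of average variable cost. AVC = VC/y = 59 - 12y + y^2.
At the minimum of AVC, MC = AVC. MC = 59 - 24y + 3y^2; setting MC = AVC gives 2y^2 - 12y = 0, so y = 6. min AVC = 23.
So the shutdown price is $23.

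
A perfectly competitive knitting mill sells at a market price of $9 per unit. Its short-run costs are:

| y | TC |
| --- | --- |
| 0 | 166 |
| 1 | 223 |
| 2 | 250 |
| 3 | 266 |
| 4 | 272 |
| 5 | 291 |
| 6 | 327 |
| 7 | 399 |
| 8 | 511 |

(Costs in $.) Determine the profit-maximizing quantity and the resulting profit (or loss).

Compute π = P·y − TC at each output: y=0: -166; y=1: -214; y=2: -232; y=3: -239; y=4: -236; y=5: -246; y=6: -273; y=7: -336; y=8: -439.
Profit is highest at y = 0. Equivalently, the lowest AVC in the table is 125/5 ≈ $25 at y = 5, and P = $9 falls below it — price never covers variable cost, so the firm shuts down and loses only its fixed cost.

y = 0 (shut down); profit = -$166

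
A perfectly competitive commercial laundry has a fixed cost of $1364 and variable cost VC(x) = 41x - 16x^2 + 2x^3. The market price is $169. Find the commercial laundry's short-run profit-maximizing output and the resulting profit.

AVC = 41 - 16x + 2x^2; min AVC = $9 at x = 4. Since P = $169 ≥ min AVC, the firm produces.
MC = 41 - 32x + 6x^2. Setting P = MC and taking the root on the rising branch gives x* = 8.
TR = 169·8 = 1352. TC = 1364 + 328 = 1692. Profit = 1352 − 1692 = -$340.
That loss of $340 beats the $1364 the firm would lose by shutting down; producing recovers $1024 of fixed cost.

Profit = -$340 at x = 8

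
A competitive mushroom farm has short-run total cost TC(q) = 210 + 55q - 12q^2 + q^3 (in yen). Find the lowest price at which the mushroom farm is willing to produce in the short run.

¥19 per unit

The shutdown price is the minimum of AVC. VC = 55q - 12q^2 + q^3, so AVC = 55 - 12q + q^2.
At the minimum of AVC, MC = AVC. MC = 55 - 24q + 3q^2; setting MC = AVC gives 2q^2 - 12q = 0, so q = 6. min AVC = 19.
So the shutdown price is ¥19.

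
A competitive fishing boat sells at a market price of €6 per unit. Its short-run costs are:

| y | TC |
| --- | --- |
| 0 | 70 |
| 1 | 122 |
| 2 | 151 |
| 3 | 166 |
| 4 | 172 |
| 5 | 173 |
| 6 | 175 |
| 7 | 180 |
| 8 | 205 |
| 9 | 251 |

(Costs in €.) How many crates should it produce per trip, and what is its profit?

y = 0 (shut down); profit = -€70

Profit at each row (π = 6y − TC): y=0: -70; y=1: -116; y=2: -139; y=3: -148; y=4: -148; y=5: -143; y=6: -139; y=7: -138; y=8: -157; y=9: -197.
Profit is highest at y = 0. Equivalently, the lowest AVC in the table is 110/7 ≈ €15.71 at y = 7, and P = €6 falls below it — price never covers variable cost, so the firm shuts down and loses only its fixed cost.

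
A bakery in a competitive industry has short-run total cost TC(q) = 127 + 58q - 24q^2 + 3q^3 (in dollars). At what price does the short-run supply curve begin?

$10 per unit

The shutdown price is the minimum of AVC. VC = 58q - 24q^2 + 3q^3, so AVC = 58 - 24q + 3q^2.
dAVC/dq = -24 + 6q = 0 gives q = 4. min AVC = 58 - 24·4 + 3·4^2 = 10.
So the shutdown price is $10.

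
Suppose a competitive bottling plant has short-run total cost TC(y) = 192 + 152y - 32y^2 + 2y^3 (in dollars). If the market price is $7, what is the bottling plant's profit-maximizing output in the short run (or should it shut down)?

Shut down

From TC, MC = TC'(y) = 152 - 64y + 6y^2 and AVC = VC/y = 152 - 32y + 2y^2.
The AVC parabola has its vertex at y = 32/4 = 8, where AVC = 152 - 32·8 + 2·8^2 = $24.
P = $7 lies below min AVC = $24; no output level covers variable cost.
The firm minimizes its loss by shutting down and losing only its fixed cost of $192.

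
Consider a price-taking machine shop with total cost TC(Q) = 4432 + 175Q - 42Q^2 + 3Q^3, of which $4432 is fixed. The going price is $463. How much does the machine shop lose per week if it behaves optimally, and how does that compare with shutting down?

Profit = -$112 at Q = 12

AVC = 175 - 42Q + 3Q^2; min AVC = $28 at Q = 7. Since P = $463 ≥ min AVC, the firm produces.
With MC = 175 - 84Q + 9Q^2, P = MC on the upward-sloping part at Q* = 12.
TR = 463·12 = 5556. TC = 4432 + 1236 = 5668. Profit = 5556 − 5668 = -$112.
Shutting down would mean losing the fixed cost of $4432, so operating at a loss of $112 is better by $4320.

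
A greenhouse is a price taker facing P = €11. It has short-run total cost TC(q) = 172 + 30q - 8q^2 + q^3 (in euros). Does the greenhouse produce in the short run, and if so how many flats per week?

Variable cost is VC = 30q - 8q^2 + q^3, so AVC = VC/q = 30 - 8q + q^2 and MC = dTC/dq = 30 - 16q + 3q^2.
AVC hits its minimum where MC = AVC, at q = 4, giving min AVC = 30 - 8·4 + 4^2 = €14.
Since P = €11 < min AVC = €14, price fails to cover variable cost at any output.
The firm minimizes its loss by shutting down and losing only its fixed cost of €172.

Shut down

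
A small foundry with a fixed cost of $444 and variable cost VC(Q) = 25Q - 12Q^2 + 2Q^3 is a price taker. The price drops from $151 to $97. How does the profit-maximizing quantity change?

Output falls from 7 to 6

AVC = 25 - 12Q + 2Q^2, minimized at Q = 3 where min AVC = $7. MC = 25 - 24Q + 6Q^2.
With P = $151 above the shutdown price, P = MC gives Q = 7.
At P = $97 ≥ min AVC, set P = MC: Q = 6. The firm stays open but cuts output.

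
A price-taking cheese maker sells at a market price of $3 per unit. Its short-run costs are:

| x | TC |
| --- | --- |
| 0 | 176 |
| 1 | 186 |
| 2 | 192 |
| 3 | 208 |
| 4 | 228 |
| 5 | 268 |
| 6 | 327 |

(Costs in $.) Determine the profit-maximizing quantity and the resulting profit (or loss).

x = 0 (shut down); profit = -$176

Compute π = P·x − TC at each output: x=0: -176; x=1: -183; x=2: -186; x=3: -199; x=4: -216; x=5: -253; x=6: -309.
Profit is highest at x = 0. Equivalently, the lowest AVC in the table is 16/2 ≈ $8 at x = 2, and P = $3 falls below it — price never covers variable cost, so the firm shuts down and loses only its fixed cost.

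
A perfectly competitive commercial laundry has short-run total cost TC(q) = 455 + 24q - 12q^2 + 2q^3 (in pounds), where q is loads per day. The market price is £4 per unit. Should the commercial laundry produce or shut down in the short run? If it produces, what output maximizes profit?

Variable cost is VC = 24q - 12q^2 + 2q^3, so AVC = VC/q = 24 - 12q + 2q^2 and MC = dTC/dq = 24 - 24q + 6q^2.
AVC is minimized where dAVC/dq = -12 + 4q = 0, at q = 3; min AVC = 24 - 12·3 + 2·3^2 = £6.
P = £4 lies below min AVC = £6; no output level covers variable cost.
The firm minimizes its loss by shutting down and losing only its fixed cost of £455.

Shut down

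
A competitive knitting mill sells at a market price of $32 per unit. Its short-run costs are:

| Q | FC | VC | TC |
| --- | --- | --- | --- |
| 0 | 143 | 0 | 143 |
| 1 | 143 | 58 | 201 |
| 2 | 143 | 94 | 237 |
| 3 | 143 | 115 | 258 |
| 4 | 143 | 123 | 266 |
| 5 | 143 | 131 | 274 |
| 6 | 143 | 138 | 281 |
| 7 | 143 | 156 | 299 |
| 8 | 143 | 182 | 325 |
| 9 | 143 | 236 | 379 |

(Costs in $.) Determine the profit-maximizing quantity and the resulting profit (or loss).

Tabulate TR − TC: Q=0: -143; Q=1: -169; Q=2: -173; Q=3: -162; Q=4: -138; Q=5: -114; Q=6: -89; Q=7: -75; Q=8: -69; Q=9: -91.
Profit is maximized at Q = 8. AVC there is 182/8 = $22.75 ≤ P, so producing beats shutting down (which would give -$143).

Q = 8; profit = -$69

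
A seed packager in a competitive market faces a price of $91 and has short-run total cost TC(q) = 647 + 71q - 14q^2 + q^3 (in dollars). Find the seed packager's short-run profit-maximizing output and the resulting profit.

Profit = -$47 at q = 10

AVC = 71 - 14q + q^2 has its minimum $22 at q = 7; price $91 clears that bar, so the firm operates.
MC = 71 - 28q + 3q^2. Setting P = MC and taking the root on the rising branch gives q* = 10.
TR = 91·10 = 910. TC = 647 + 310 = 957. Profit = 910 − 957 = -$47.
Shutting down would mean losing the fixed cost of $647, so operating at a loss of $47 is better by $600.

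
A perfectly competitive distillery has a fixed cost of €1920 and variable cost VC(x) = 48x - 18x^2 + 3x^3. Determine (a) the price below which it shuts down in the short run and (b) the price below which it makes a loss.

Shutdown price = €21; break-even price = €336

Shutdown price = min AVC. AVC = 48 - 18x + 3x^2, with vertex at x = 3 and minimum €21.
ATC = 1920/x + 48 - 18x + 3x^2. Setting dATC/dx = −1920/x^2 − 18 + 6x = 0 gives x = 8 (since 6·8^3 − 18·8^2 = 1920).
min ATC = 1920/8 + 48 − 18·8 + 3·8^2 = €336. That is the break-even price.
Between these two prices the firm operates at a loss; above €336 it earns a profit.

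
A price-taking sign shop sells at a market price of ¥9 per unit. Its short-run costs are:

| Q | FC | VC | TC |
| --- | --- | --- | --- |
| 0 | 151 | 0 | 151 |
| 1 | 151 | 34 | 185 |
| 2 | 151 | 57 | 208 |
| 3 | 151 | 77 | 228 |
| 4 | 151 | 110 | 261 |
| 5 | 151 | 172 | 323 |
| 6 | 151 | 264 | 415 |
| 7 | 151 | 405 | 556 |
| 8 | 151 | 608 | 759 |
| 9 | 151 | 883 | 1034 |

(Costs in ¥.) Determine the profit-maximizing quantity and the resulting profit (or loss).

Q = 0 (shut down); profit = -¥151

Compute π = P·Q − TC at each output: Q=0: -151; Q=1: -176; Q=2: -190; Q=3: -201; Q=4: -225; Q=5: -278; Q=6: -361; Q=7: -493; Q=8: -687; Q=9: -953.
Profit is highest at Q = 0. Equivalently, the lowest AVC in the table is 77/3 ≈ ¥25.67 at Q = 3, and P = ¥9 falls below it — price never covers variable cost, so the firm shuts down and loses only its fixed cost.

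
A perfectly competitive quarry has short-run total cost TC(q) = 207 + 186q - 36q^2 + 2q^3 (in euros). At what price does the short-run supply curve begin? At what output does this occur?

The firm shuts down when price falls below the minimum of average variable cost. AVC = VC/q = 186 - 36q + 2q^2.
dAVC/dq = -36 + 4q = 0 gives q = 9. min AVC = 186 - 36·9 + 2·9^2 = 24.
So the shutdown price is €24.

€24 per unit, at q = 9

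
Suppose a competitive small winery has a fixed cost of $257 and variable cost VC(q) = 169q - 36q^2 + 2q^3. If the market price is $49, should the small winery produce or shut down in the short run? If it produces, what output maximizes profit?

Produce at q = 10

From TC, MC = TC'(q) = 169 - 72q + 6q^2 and AVC = VC/q = 169 - 36q + 2q^2.
The AVC parabola has its vertex at q = 36/4 = 9, where AVC = 169 - 36·9 + 2·9^2 = $7.
Since P = $49 ≥ min AVC = $7, price covers variable cost and the firm should produce.
Solving P = MC: 120 - 72q + 6q^2 = 0 ⇒ q = 2 or 10. On the upward-sloping branch, q* = 10.
Check: AVC at q = 10 is $9 ≤ P, so revenue covers variable cost.
Profit = P·q − TC = 49·10 − 347 = $143.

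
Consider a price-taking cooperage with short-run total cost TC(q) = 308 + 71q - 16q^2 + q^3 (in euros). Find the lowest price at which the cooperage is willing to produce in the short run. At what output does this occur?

€7 per unit, at q = 8

The shutdown price is the minimum of AVC. VC = 71q - 16q^2 + q^3, so AVC = 71 - 16q + q^2.
At the minimum of AVC, MC = AVC. MC = 71 - 32q + 3q^2; setting MC = AVC gives 2q^2 - 16q = 0, so q = 8. min AVC = 7.
The firm shuts down for any P below €7.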